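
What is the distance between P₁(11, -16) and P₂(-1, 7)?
Using the distance formula: d = sqrt((x₂-x₁)² + (y₂-y₁)²)
dx = (-1) - 11 = -12
dy = 7 - (-16) = 23
d = sqrt((-12)² + 23²) = sqrt(144 + 529) = sqrt(673) = 25.94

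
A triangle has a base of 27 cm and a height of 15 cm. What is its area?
Area = (1/2) * base * height
Area = (1/2) * 27 * 15
Area = 202.50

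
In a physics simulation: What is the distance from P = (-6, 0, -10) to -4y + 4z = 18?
d = |0(-6) + (-4)(0) + 4(-10) - (18)| / √(0² + (-4)² + 4²) = 58/√32 = 10.25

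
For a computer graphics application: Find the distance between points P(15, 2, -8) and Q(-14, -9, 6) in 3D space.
d = √[(-29)² + (-11)² + (14)²] = √1158 = 34.03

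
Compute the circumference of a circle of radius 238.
Circumference = 2 * pi * r
Circumference = 2 * pi * 238
Circumference = 1495.40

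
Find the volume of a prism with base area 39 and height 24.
Volume = base area * height
Volume = 39 * 24
Volume = 936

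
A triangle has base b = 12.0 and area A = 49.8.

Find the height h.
A = ½bh  →  h = 2A/b
h = 2·49.8/12.0 = 8.3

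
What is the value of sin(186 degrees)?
sin(186 degrees) = -0.1045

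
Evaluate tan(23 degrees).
tan(23 degrees) = 0.4245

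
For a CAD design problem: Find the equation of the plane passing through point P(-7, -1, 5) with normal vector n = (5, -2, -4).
d = n·P = (5)(-7) + (-2)(-1) + (-4)(5) = -53
Plane: 5x - 2y - 4z = -53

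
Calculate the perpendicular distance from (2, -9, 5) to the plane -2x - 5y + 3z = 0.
d = |(-2)(2) + (-5)(-9) + 3(5) - (0)| / √((-2)² + (-5)² + 3²) = 56/√38 = 9.084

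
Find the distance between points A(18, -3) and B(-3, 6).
Using the distance formula: d = sqrt((x₂-x₁)² + (y₂-y₁)²)
dx = (-3) - 18 = -21
dy = 6 - (-3) = 9
d = sqrt((-21)² + 9²) = sqrt(441 + 81) = sqrt(522) = 22.85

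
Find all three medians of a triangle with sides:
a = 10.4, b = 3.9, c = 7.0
Using m_x = ½√(2y² + 2z² - x²):
m_a = ½√(2·3.9² + 2·7.0² - 10.4²) = ½√20.26 = 2.251
m_b = ½√(2·10.4² + 2·7.0² - 3.9²) = ½√299.11 = 8.647
m_c = ½√(2·10.4² + 2·3.9² - 7.0²) = ½√197.74 = 7.031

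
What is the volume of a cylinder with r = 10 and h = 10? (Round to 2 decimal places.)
Volume = pi * r² * h
Volume = pi * 10² * 10
Volume = pi * 100 * 10
Volume = pi * 1000
Volume = 3141.59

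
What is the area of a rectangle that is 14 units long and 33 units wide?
Area = length * width
Area = 14 * 33
Area = 462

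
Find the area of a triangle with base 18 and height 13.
Area = (1/2) * base * height
Area = (1/2) * 18 * 13
Area = 117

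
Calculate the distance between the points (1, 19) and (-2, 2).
Using the distance formula: d = sqrt((x₂-x₁)² + (y₂-y₁)²)
dx = (-2) - 1 = -3
dy = 2 - 19 = -17
d = sqrt((-3)² + (-17)²) = sqrt(9 + 289) = sqrt(298) = 17.26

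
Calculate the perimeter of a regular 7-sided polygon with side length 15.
Perimeter = number of sides * side length
Perimeter = 7 * 15
Perimeter = 105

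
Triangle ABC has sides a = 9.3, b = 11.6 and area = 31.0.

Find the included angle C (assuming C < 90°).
Area = ½ab·sin(C)  →  sin(C) = 2·Area/(ab)
sin(C) = 2·31.0/(9.3·11.6) = 0.574713
C = arcsin(0.574713) = 35.08°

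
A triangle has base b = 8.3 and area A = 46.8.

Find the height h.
A = ½bh  →  h = 2A/b
h = 2·46.8/8.3 = 11.28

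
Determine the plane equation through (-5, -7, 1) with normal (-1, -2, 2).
d = n·P = (-1)(-5) + (-2)(-7) + (2)(1) = 21
Plane: -x - 2y + 2z = 21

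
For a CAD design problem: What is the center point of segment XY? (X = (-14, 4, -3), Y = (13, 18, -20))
Midpoint = ((-14+13)/2, (4+18)/2, (-3-20)/2) = (-0.5, 11, -11.5)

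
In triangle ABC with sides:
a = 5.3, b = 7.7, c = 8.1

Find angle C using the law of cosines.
cos(C) = (a² + b² - c²)/(2ab)
cos(C) = (5.3² + 7.7² - 8.1²)/(2·5.3·7.7) = 21.77/81.62 = 0.266724
C = arccos(0.266724) = 74.53°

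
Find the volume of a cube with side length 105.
Volume = s³
Volume = 105³
Volume = 1157625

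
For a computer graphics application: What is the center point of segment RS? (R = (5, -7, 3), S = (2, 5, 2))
Midpoint = ((5+2)/2, (-7+5)/2, (3+2)/2) = (3.5, -1, 2.5)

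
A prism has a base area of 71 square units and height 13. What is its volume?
Volume = base area * height
Volume = 71 * 13
Volume = 923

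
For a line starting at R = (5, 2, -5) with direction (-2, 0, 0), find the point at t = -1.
P(-1) = (5 + (-2)(-1), 2 + 0(-1), -5 + 0(-1)) = (7, 2, -5)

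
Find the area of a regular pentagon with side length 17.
For a regular 5-gon with side length s = 17:
Apothem a = s / (2*tan(pi/5)) = 17 / (2*tan(pi/5)) ≈ 11.6992
Perimeter P = 5 * 17 = 85
Area = (1/2) * P * a = (1/2) * 85 * 11.6992 = 497.22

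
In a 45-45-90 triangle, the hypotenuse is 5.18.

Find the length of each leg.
In a 45-45-90 triangle, hypotenuse = leg·√2  →  leg = hypotenuse/√2
leg = 5.18/√2 = 3.663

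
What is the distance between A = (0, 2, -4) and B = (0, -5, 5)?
d = √[(0)² + (-7)² + (9)²] = √130 = 11.4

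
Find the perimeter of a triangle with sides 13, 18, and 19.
Perimeter = sum of all sides
Perimeter = 13 + 18 + 19
Perimeter = 50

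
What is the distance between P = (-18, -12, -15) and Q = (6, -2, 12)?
d = √[(24)² + (10)² + (27)²] = √1405 = 37.48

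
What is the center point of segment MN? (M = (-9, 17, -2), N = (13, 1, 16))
Midpoint = ((-9+13)/2, (17+1)/2, (-2+16)/2) = (2, 9, 7)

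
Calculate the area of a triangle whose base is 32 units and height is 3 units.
Area = (1/2) * base * height
Area = (1/2) * 32 * 3
Area = 48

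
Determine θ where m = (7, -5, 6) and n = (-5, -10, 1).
m·n = 21, |m|² = 110, |n|² = 126
cos θ = 21/√13860 ≈ 0.1784
θ ≈ 79.72°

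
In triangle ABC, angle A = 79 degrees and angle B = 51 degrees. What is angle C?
Sum of angles in a triangle = 180 degrees
Third angle = 180 - 79 - 51
Third angle = 50 degrees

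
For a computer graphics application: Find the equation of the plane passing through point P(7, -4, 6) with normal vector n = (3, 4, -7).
d = n·P = (3)(7) + (4)(-4) + (-7)(6) = -37
Plane: 3x + 4y - 7z = -37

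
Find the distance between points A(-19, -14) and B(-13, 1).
Using the distance formula: d = sqrt((x₂-x₁)² + (y₂-y₁)²)
dx = (-13) - (-19) = 6
dy = 1 - (-14) = 15
d = sqrt(6² + 15²) = sqrt(36 + 225) = sqrt(261) = 16.16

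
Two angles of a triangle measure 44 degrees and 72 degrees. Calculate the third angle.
Sum of angles in a triangle = 180 degrees
Third angle = 180 - 44 - 72
Third angle = 64 degrees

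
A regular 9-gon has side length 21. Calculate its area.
For a regular 9-gon with side length s = 21:
Apothem a = s / (2*tan(pi/9)) = 21 / (2*tan(pi/9)) ≈ 28.8485
Perimeter P = 9 * 21 = 189
Area = (1/2) * P * a = (1/2) * 189 * 28.8485 = 2726.18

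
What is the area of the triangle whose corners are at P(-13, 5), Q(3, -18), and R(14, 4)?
Using the coordinate formula: Area = (1/2)|x₁(y₂-y₃) + x₂(y₃-y₁) + x₃(y₁-y₂)|
Area = (1/2)|(-13)((-18)-4) + 3(4-5) + 14(5-(-18))|
Area = (1/2)|(-13)*(-22) + 3*(-1) + 14*23|
Area = (1/2)|286 + (-3) + 322|
Area = (1/2)*605 = 302.50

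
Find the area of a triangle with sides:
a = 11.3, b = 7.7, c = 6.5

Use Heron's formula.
s = (a+b+c)/2 = (11.3+7.7+6.5)/2 = 12.75
A = √(s(s-a)(s-b)(s-c)) = √(12.75·1.45·5.05·6.25)
A = √583.512 = 24.16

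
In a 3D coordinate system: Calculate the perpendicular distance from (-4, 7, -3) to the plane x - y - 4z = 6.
d = |1(-4) + (-1)(7) + (-4)(-3) - (6)| / √(1² + (-1)² + (-4)²) = 5/√18 = 1.179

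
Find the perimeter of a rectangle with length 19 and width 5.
Perimeter = 2 * (length + width)
Perimeter = 2 * (19 + 5)
Perimeter = 2 * 24
Perimeter = 48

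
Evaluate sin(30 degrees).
sin(30 degrees) = 1/2
Decimal approximation: 0.5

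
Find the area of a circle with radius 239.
Area = pi * r²
Area = pi * 239²
Area = pi * 57121
Area = 179450.91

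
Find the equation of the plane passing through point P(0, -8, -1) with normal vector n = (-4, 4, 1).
d = n·P = (-4)(0) + (4)(-8) + (1)(-1) = -33
Plane: -4x + 4y + z = -33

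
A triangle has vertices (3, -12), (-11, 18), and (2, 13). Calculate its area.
Using the coordinate formula: Area = (1/2)|x₁(y₂-y₃) + x₂(y₃-y₁) + x₃(y₁-y₂)|
Area = (1/2)|3(18-13) + (-11)(13-(-12)) + 2((-12)-18)|
Area = (1/2)|3*5 + (-11)*25 + 2*(-30)|
Area = (1/2)|15 + (-275) + (-60)|
Area = (1/2)*320 = 160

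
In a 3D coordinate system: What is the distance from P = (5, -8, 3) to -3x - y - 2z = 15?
d = |(-3)(5) + (-1)(-8) + (-2)(3) - (15)| / √((-3)² + (-1)² + (-2)²) = 28/√14 = 7.483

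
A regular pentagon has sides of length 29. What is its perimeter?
Perimeter = number of sides * side length
Perimeter = 5 * 29
Perimeter = 145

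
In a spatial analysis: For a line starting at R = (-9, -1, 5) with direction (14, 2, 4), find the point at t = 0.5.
P(0.5) = (-9 + 14(0.5), -1 + 2(0.5), 5 + 4(0.5)) = (-2, 0, 7)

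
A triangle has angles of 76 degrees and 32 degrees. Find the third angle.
Sum of angles in a triangle = 180 degrees
Third angle = 180 - 76 - 32
Third angle = 72 degrees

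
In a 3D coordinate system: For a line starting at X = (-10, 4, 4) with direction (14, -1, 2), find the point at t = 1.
P(1) = (-10 + 14(1), 4 + (-1)(1), 4 + 2(1)) = (4, 3, 6)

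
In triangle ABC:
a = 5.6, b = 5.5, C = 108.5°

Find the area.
Using A = ½ab·sin(C):
A = ½·5.6·5.5·sin(108.5°) = ½·30.8·0.948324 = 14.6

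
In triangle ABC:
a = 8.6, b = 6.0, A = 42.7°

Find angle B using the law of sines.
sin(B)/b = sin(A)/a
sin(B) = b·sin(A)/a = 6.0·sin(42.7°)/8.6 = 0.473135
B = arcsin(0.473135) = 28.24°  (b ≤ a, so B ≤ A and the acute solution is unique)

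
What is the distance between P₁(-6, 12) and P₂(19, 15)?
Using the distance formula: d = sqrt((x₂-x₁)² + (y₂-y₁)²)
dx = 19 - (-6) = 25
dy = 15 - 12 = 3
d = sqrt(25² + 3²) = sqrt(625 + 9) = sqrt(634) = 25.18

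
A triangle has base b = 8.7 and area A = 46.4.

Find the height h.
A = ½bh  →  h = 2A/b
h = 2·46.4/8.7 = 10.67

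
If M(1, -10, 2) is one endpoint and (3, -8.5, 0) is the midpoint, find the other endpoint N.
N = (2×3 - 1, 2×(-8.5) - (-10), 2×0 - 2) = (5, -7, -2)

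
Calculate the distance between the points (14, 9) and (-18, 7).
Using the distance formula: d = sqrt((x₂-x₁)² + (y₂-y₁)²)
dx = (-18) - 14 = -32
dy = 7 - 9 = -2
d = sqrt((-32)² + (-2)²) = sqrt(1024 + 4) = sqrt(1028) = 32.06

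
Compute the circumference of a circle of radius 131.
Circumference = 2 * pi * r
Circumference = 2 * pi * 131
Circumference = 823.10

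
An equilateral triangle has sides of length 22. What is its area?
Area = (sqrt(3)/4) * s²
Area = (sqrt(3)/4) * 22²
Area = (sqrt(3)/4) * 484
Area = 209.58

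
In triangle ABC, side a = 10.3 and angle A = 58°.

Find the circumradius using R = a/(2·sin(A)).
R = a/(2·sin(A)) = 10.3/(2·sin(58°))
R = 10.3/(2·0.848048) = 10.3/1.696096 = 6.073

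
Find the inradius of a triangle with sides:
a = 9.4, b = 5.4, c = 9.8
s = (a+b+c)/2 = (9.4+5.4+9.8)/2 = 12.3
Area = √(s(s-a)(s-b)(s-c)) = √(12.3·2.9·6.9·2.5) = 24.8054
r = Area/s = 24.8054/12.3 = 2.017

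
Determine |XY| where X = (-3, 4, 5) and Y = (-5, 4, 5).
d = √[(-2)² + (0)² + (0)²] = √4 = 2.0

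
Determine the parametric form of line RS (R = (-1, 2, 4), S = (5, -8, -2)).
Direction vector d = S - R = (6, -10, -6)
x = -1 + 6t, y = 2 - 10t, z = 4 - 6t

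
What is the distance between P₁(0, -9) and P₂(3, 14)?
Using the distance formula: d = sqrt((x₂-x₁)² + (y₂-y₁)²)
dx = 3 - 0 = 3
dy = 14 - (-9) = 23
d = sqrt(3² + 23²) = sqrt(9 + 529) = sqrt(538) = 23.19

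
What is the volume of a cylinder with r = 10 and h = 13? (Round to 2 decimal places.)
Volume = pi * r² * h
Volume = pi * 10² * 13
Volume = pi * 100 * 13
Volume = pi * 1300
Volume = 4084.07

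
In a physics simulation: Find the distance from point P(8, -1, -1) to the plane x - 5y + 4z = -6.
d = |1(8) + (-5)(-1) + 4(-1) - (-6)| / √(1² + (-5)² + 4²) = 15/√42 = 2.315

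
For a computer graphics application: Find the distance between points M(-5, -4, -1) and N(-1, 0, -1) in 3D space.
d = √[(4)² + (4)² + (0)²] = √32 = 5.657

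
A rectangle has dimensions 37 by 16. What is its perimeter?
Perimeter = 2 * (length + width)
Perimeter = 2 * (37 + 16)
Perimeter = 2 * 53
Perimeter = 106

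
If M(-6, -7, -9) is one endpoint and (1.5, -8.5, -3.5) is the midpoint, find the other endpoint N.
N = (2×1.5 - (-6), 2×(-8.5) - (-7), 2×(-3.5) - (-9)) = (9, -10, 2)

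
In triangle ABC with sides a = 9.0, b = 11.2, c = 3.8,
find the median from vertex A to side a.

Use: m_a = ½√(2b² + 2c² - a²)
m_a = ½√(2·11.2² + 2·3.8² - 9.0²)
m_a = ½√(250.88 + 28.88 - 81) = ½√198.76 = 7.049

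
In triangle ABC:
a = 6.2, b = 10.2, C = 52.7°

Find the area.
Using A = ½ab·sin(C):
A = ½·6.2·10.2·sin(52.7°) = ½·63.24·0.795473 = 25.15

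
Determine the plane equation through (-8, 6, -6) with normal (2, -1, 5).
d = n·P = (2)(-8) + (-1)(6) + (5)(-6) = -52
Plane: 2x - y + 5z = -52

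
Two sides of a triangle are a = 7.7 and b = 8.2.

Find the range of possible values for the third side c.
By the triangle inequality: |a - b| < c < a + b
|7.7 - 8.2| < c < 7.7 + 8.2
0.5 < c < 15.9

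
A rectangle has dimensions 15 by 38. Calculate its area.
Area = length * width
Area = 15 * 38
Area = 570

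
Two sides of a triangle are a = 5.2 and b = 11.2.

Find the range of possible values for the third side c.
By the triangle inequality: |a - b| < c < a + b
|5.2 - 11.2| < c < 5.2 + 11.2
6 < c < 16.4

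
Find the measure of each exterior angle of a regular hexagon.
Exterior angle of a regular n-gon = 360/n
Exterior angle = 360/6
Exterior angle = 60 degrees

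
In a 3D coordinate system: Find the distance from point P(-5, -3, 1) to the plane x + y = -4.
d = |1(-5) + 1(-3) + 0(1) - (-4)| / √(1² + 1² + 0²) = 4/√2 = 2.828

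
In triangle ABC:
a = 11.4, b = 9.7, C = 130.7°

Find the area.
Using A = ½ab·sin(C):
A = ½·11.4·9.7·sin(130.7°) = ½·110.58·0.758134 = 41.92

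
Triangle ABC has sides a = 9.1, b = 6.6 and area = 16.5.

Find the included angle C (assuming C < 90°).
Area = ½ab·sin(C)  →  sin(C) = 2·Area/(ab)
sin(C) = 2·16.5/(9.1·6.6) = 0.549451
C = arcsin(0.549451) = 33.33°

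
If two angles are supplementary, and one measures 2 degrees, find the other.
Supplementary angles sum to 180 degrees.
Other angle = 180 - 2
Other angle = 178 degrees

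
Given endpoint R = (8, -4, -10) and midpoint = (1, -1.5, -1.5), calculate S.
S = (2×1 - 8, 2×(-1.5) - (-4), 2×(-1.5) - (-10)) = (-6, 1, 7)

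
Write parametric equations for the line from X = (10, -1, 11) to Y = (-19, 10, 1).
Direction vector d = Y - X = (-29, 11, -10)
x = 10 - 29t, y = -1 + 11t, z = 11 - 10t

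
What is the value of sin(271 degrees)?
sin(271 degrees) = -0.9998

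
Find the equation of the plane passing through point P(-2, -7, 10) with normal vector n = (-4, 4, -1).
d = n·P = (-4)(-2) + (4)(-7) + (-1)(10) = -30
Plane: -4x + 4y - z = -30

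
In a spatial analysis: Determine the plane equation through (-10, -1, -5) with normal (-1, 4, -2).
d = n·P = (-1)(-10) + (4)(-1) + (-2)(-5) = 16
Plane: -x + 4y - 2z = 16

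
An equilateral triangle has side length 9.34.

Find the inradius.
For an equilateral triangle, r = s/(2√3) where s is the side.
r = 9.34/(2√3) = 9.34/3.464102 = 2.696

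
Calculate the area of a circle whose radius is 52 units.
Area = pi * r²
Area = pi * 52²
Area = pi * 2704
Area = 8494.87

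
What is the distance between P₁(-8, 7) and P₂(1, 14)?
Using the distance formula: d = sqrt((x₂-x₁)² + (y₂-y₁)²)
dx = 1 - (-8) = 9
dy = 14 - 7 = 7
d = sqrt(9² + 7²) = sqrt(81 + 49) = sqrt(130) = 11.40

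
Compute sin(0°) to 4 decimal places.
sin(0 degrees) = 0
Decimal approximation: 0.0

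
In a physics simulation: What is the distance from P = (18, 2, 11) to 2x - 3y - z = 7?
d = |2(18) + (-3)(2) + (-1)(11) - (7)| / √(2² + (-3)² + (-1)²) = 12/√14 = 3.207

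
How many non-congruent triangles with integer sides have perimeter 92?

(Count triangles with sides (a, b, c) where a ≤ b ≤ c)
With a ≤ b ≤ c and a + b + c = 92, the triangle inequality a + b > c gives c < 92/2, so c ≤ 45.
Iterate a from 1 to ⌊p/3⌋ = 30; for each a, b ranges from a to ⌊(p−a)/2⌋ with c = p − a − b, keeping only c ≥ b.
Triples: (2, 45, 45), (3, 44, 45), (4, 43, 45), …
Count = 176 triangles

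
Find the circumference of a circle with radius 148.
Circumference = 2 * pi * r
Circumference = 2 * pi * 148
Circumference = 929.91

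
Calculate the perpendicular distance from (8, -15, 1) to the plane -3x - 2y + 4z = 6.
d = |(-3)(8) + (-2)(-15) + 4(1) - (6)| / √((-3)² + (-2)² + 4²) = 4/√29 = 0.7428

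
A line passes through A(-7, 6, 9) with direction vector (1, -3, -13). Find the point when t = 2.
P(2) = (-7 + 1(2), 6 + (-3)(2), 9 + (-13)(2)) = (-5, 0, -17)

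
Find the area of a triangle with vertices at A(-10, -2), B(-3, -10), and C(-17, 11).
Using the coordinate formula: Area = (1/2)|x₁(y₂-y₃) + x₂(y₃-y₁) + x₃(y₁-y₂)|
Area = (1/2)|(-10)((-10)-11) + (-3)(11-(-2)) + (-17)((-2)-(-10))|
Area = (1/2)|(-10)*(-21) + (-3)*13 + (-17)*8|
Area = (1/2)|210 + (-39) + (-136)|
Area = (1/2)*35 = 17.50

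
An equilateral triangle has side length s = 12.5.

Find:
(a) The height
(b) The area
(a) Height h = s·√3/2 = 12.5·√3/2 = 10.83
(b) Area = (√3/4)·s² = (√3/4)·12.5² = (√3/4)·156.25 = 67.66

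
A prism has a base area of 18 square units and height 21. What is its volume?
Volume = base area * height
Volume = 18 * 21
Volume = 378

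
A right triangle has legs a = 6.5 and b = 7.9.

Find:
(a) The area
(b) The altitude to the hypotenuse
(a) Area = ½ab = ½·6.5·7.9 = 25.675
(b) Hypotenuse c = √(6.5² + 7.9²) = √104.66 = 10.2303
    Area = ½·c·h_c  →  h_c = 2·Area/c = 2·25.675/10.2303 = 5.019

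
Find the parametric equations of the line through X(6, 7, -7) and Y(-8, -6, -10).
Direction vector d = Y - X = (-14, -13, -3)
x = 6 - 14t, y = 7 - 13t, z = -7 - 3t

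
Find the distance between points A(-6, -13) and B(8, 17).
Using the distance formula: d = sqrt((x₂-x₁)² + (y₂-y₁)²)
dx = 8 - (-6) = 14
dy = 17 - (-13) = 30
d = sqrt(14² + 30²) = sqrt(196 + 900) = sqrt(1096) = 33.11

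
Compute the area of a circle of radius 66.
Area = pi * r²
Area = pi * 66²
Area = pi * 4356
Area = 13684.78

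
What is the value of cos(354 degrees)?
cos(354 degrees) = 0.9945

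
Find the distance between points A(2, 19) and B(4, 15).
Using the distance formula: d = sqrt((x₂-x₁)² + (y₂-y₁)²)
dx = 4 - 2 = 2
dy = 15 - 19 = -4
d = sqrt(2² + (-4)²) = sqrt(4 + 16) = sqrt(20) = 4.47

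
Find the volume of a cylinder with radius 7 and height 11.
Volume = pi * r² * h
Volume = pi * 7² * 11
Volume = pi * 49 * 11
Volume = pi * 539
Volume = 1693.32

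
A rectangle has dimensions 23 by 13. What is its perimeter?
Perimeter = 2 * (length + width)
Perimeter = 2 * (23 + 13)
Perimeter = 2 * 36
Perimeter = 72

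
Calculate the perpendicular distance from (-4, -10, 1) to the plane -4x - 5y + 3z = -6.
d = |(-4)(-4) + (-5)(-10) + 3(1) - (-6)| / √((-4)² + (-5)² + 3²) = 75/√50 = 10.61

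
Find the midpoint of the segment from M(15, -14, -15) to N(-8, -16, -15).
Midpoint = ((15-8)/2, (-14-16)/2, (-15-15)/2) = (3.5, -15, -15)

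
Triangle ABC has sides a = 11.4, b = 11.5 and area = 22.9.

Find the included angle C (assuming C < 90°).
Area = ½ab·sin(C)  →  sin(C) = 2·Area/(ab)
sin(C) = 2·22.9/(11.4·11.5) = 0.349352
C = arcsin(0.349352) = 20.45°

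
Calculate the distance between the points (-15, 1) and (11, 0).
Using the distance formula: d = sqrt((x₂-x₁)² + (y₂-y₁)²)
dx = 11 - (-15) = 26
dy = 0 - 1 = -1
d = sqrt(26² + (-1)²) = sqrt(676 + 1) = sqrt(677) = 26.02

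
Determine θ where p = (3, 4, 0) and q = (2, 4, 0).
p·q = 22, |p|² = 25, |q|² = 20
cos θ = 22/√500 ≈ 0.9839
θ ≈ 10.3°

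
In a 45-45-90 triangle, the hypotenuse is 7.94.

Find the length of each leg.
In a 45-45-90 triangle, hypotenuse = leg·√2  →  leg = hypotenuse/√2
leg = 7.94/√2 = 5.614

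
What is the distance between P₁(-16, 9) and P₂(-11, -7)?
Using the distance formula: d = sqrt((x₂-x₁)² + (y₂-y₁)²)
dx = (-11) - (-16) = 5
dy = (-7) - 9 = -16
d = sqrt(5² + (-16)²) = sqrt(25 + 256) = sqrt(281) = 16.76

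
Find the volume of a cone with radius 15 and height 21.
Volume = (1/3) * pi * r² * h
Volume = (1/3) * pi * 15² * 21
Volume = (1/3) * pi * 225 * 21
Volume = (1/3) * pi * 4725
Volume = 4948.01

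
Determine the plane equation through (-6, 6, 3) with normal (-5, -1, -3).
d = n·P = (-5)(-6) + (-1)(6) + (-3)(3) = 15
Plane: -5x - y - 3z = 15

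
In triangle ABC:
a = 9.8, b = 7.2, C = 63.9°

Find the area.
Using A = ½ab·sin(C):
A = ½·9.8·7.2·sin(63.9°) = ½·70.56·0.898028 = 31.68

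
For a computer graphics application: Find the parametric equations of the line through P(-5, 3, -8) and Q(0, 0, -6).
Direction vector d = Q - P = (5, -3, 2)
x = -5 + 5t, y = 3 - 3t, z = -8 + 2t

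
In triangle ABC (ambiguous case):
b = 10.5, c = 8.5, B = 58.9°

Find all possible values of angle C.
sin(C)/c = sin(B)/b  →  sin(C) = c·sin(B)/b = 8.5·sin(58.9°)/10.5 = 0.693169
C₁ = arcsin(0.693169) = 43.88°,  C₂ = 180° - C₁ = 136.12°
Check C₂: A = 180° - 58.9° - 136.12° = -15.02° ≤ 0, rejected
C = 43.88° (one solution)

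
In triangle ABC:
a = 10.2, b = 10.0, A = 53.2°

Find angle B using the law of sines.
sin(B)/b = sin(A)/a
sin(B) = b·sin(A)/a = 10.0·sin(53.2°)/10.2 = 0.785031
B = arcsin(0.785031) = 51.72°  (b ≤ a, so B ≤ A and the acute solution is unique)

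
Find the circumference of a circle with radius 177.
Circumference = 2 * pi * r
Circumference = 2 * pi * 177
Circumference = 1112.12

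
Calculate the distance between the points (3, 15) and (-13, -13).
Using the distance formula: d = sqrt((x₂-x₁)² + (y₂-y₁)²)
dx = (-13) - 3 = -16
dy = (-13) - 15 = -28
d = sqrt((-16)² + (-28)²) = sqrt(256 + 784) = sqrt(1040) = 32.25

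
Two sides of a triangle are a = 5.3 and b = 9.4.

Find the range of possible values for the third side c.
By the triangle inequality: |a - b| < c < a + b
|5.3 - 9.4| < c < 5.3 + 9.4
4.1 < c < 14.7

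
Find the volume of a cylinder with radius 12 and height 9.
Volume = pi * r² * h
Volume = pi * 12² * 9
Volume = pi * 144 * 9
Volume = pi * 1296
Volume = 4071.50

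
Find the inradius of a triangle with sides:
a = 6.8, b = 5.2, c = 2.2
s = (a+b+c)/2 = (6.8+5.2+2.2)/2 = 7.1
Area = √(s(s-a)(s-b)(s-c)) = √(7.1·0.3·1.9·4.9) = 4.45312
r = Area/s = 4.45312/7.1 = 0.6272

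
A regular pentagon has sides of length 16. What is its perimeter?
Perimeter = number of sides * side length
Perimeter = 5 * 16
Perimeter = 80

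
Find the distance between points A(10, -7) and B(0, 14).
Using the distance formula: d = sqrt((x₂-x₁)² + (y₂-y₁)²)
dx = 0 - 10 = -10
dy = 14 - (-7) = 21
d = sqrt((-10)² + 21²) = sqrt(100 + 441) = sqrt(541) = 23.26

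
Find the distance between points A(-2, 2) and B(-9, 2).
Using the distance formula: d = sqrt((x₂-x₁)² + (y₂-y₁)²)
dx = (-9) - (-2) = -7
dy = 2 - 2 = 0
d = sqrt((-7)² + 0²) = sqrt(49 + 0) = sqrt(49) = 7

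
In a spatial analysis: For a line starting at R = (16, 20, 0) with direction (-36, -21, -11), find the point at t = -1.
P(-1) = (16 + (-36)(-1), 20 + (-21)(-1), 0 + (-11)(-1)) = (52, 41, 11)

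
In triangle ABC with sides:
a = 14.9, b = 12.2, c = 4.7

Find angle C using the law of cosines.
cos(C) = (a² + b² - c²)/(2ab)
cos(C) = (14.9² + 12.2² - 4.7²)/(2·14.9·12.2) = 348.76/363.56 = 0.959291
C = arccos(0.959291) = 16.4°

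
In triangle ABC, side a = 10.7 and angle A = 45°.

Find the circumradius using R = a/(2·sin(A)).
R = a/(2·sin(A)) = 10.7/(2·sin(45°))
R = 10.7/(2·0.707107) = 10.7/1.414214 = 7.566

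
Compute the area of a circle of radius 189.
Area = pi * r²
Area = pi * 189²
Area = pi * 35721
Area = 112220.83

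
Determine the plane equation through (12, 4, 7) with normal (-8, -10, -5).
d = n·P = (-8)(12) + (-10)(4) + (-5)(7) = -171
Plane: -8x - 10y - 5z = -171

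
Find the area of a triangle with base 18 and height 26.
Area = (1/2) * base * height
Area = (1/2) * 18 * 26
Area = 234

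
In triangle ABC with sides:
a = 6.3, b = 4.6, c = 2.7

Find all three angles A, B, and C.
By the law of cosines:
cos(A) = (b² + c² - a²)/(2bc) = -0.452496  →  A = 116.9°
cos(B) = (a² + c² - b²)/(2ac) = 0.758965  →  B = 40.63°
cos(C) = (a² + b² - c²)/(2ab) = 0.924086  →  C = 22.47°
Check: A + B + C = 180.0° ✓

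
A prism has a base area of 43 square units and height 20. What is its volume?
Volume = base area * height
Volume = 43 * 20
Volume = 860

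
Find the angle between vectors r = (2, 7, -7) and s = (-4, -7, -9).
r·s = 6, |r|² = 102, |s|² = 146
cos θ = 6/√14892 ≈ 0.04917
θ ≈ 87.18°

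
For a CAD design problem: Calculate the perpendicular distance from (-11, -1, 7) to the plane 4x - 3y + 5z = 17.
d = |4(-11) + (-3)(-1) + 5(7) - (17)| / √(4² + (-3)² + 5²) = 23/√50 = 3.253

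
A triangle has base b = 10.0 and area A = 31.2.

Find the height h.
A = ½bh  →  h = 2A/b
h = 2·31.2/10.0 = 6.24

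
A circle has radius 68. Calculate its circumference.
Circumference = 2 * pi * r
Circumference = 2 * pi * 68
Circumference = 427.26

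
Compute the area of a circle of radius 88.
Area = pi * r²
Area = pi * 88²
Area = pi * 7744
Area = 24328.49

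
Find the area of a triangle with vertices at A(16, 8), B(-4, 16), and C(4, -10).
Using the coordinate formula: Area = (1/2)|x₁(y₂-y₃) + x₂(y₃-y₁) + x₃(y₁-y₂)|
Area = (1/2)|16(16-(-10)) + (-4)((-10)-8) + 4(8-16)|
Area = (1/2)|16*26 + (-4)*(-18) + 4*(-8)|
Area = (1/2)|416 + 72 + (-32)|
Area = (1/2)*456 = 228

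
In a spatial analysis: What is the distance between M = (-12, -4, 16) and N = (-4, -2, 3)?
d = √[(8)² + (2)² + (-13)²] = √237 = 15.39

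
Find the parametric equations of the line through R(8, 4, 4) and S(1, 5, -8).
Direction vector d = S - R = (-7, 1, -12)
x = 8 - 7t, y = 4 + t, z = 4 - 12t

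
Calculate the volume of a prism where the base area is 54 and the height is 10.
Volume = base area * height
Volume = 54 * 10
Volume = 540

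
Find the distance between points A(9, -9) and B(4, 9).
Using the distance formula: d = sqrt((x₂-x₁)² + (y₂-y₁)²)
dx = 4 - 9 = -5
dy = 9 - (-9) = 18
d = sqrt((-5)² + 18²) = sqrt(25 + 324) = sqrt(349) = 18.68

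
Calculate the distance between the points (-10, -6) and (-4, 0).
Using the distance formula: d = sqrt((x₂-x₁)² + (y₂-y₁)²)
dx = (-4) - (-10) = 6
dy = 0 - (-6) = 6
d = sqrt(6² + 6²) = sqrt(36 + 36) = sqrt(72) = 8.49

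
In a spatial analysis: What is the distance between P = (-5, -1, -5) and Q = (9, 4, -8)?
d = √[(14)² + (5)² + (-3)²] = √230 = 15.17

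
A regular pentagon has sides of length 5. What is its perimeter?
Perimeter = number of sides * side length
Perimeter = 5 * 5
Perimeter = 25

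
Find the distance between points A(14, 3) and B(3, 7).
Using the distance formula: d = sqrt((x₂-x₁)² + (y₂-y₁)²)
dx = 3 - 14 = -11
dy = 7 - 3 = 4
d = sqrt((-11)² + 4²) = sqrt(121 + 16) = sqrt(137) = 11.70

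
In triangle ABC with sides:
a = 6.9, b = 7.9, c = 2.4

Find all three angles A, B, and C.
By the law of cosines:
cos(A) = (b² + c² - a²)/(2bc) = 0.542194  →  A = 57.17°
cos(B) = (a² + c² - b²)/(2ac) = -0.272947  →  B = 105.8°
cos(C) = (a² + b² - c²)/(2ab) = 0.956338  →  C = 16.99°
Check: A + B + C = 180.0° ✓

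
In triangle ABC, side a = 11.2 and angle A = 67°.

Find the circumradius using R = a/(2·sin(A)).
R = a/(2·sin(A)) = 11.2/(2·sin(67°))
R = 11.2/(2·0.920505) = 11.2/1.841010 = 6.084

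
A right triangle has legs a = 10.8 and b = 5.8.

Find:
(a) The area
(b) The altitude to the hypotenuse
(a) Area = ½ab = ½·10.8·5.8 = 31.32
(b) Hypotenuse c = √(10.8² + 5.8²) = √150.28 = 12.2589
    Area = ½·c·h_c  →  h_c = 2·Area/c = 2·31.32/12.2589 = 5.11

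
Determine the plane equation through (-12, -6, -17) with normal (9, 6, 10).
d = n·P = (9)(-12) + (6)(-6) + (10)(-17) = -314
Plane: 9x + 6y + 10z = -314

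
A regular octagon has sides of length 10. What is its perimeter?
Perimeter = number of sides * side length
Perimeter = 8 * 10
Perimeter = 80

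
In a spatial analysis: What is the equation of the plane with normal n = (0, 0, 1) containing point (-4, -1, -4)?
d = n·P = (0)(-4) + (0)(-1) + (1)(-4) = -4
Plane: z = -4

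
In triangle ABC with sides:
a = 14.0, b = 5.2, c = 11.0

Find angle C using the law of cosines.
cos(C) = (a² + b² - c²)/(2ab)
cos(C) = (14.0² + 5.2² - 11.0²)/(2·14.0·5.2) = 102.04/145.6 = 0.700824
C = arccos(0.700824) = 45.51°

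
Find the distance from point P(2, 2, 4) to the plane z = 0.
d = |0(2) + 0(2) + 1(4) - (0)| / √(0² + 0² + 1²) = 4/√1 = 4.0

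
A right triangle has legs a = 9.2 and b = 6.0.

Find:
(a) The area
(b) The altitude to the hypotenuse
(a) Area = ½ab = ½·9.2·6.0 = 27.6
(b) Hypotenuse c = √(9.2² + 6.0²) = √120.64 = 10.9836
    Area = ½·c·h_c  →  h_c = 2·Area/c = 2·27.6/10.9836 = 5.026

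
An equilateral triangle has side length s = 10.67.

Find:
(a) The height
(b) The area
(a) Height h = s·√3/2 = 10.67·√3/2 = 9.24
(b) Area = (√3/4)·s² = (√3/4)·10.67² = (√3/4)·113.849 = 49.3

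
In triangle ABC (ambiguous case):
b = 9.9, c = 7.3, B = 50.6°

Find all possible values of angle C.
sin(C)/c = sin(B)/b  →  sin(C) = c·sin(B)/b = 7.3·sin(50.6°)/9.9 = 0.569793
C₁ = arcsin(0.569793) = 34.74°,  C₂ = 180° - C₁ = 145.26°
Check C₂: A = 180° - 50.6° - 145.26° = -15.86° ≤ 0, rejected
C = 34.74° (one solution)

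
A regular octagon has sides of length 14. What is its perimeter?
Perimeter = number of sides * side length
Perimeter = 8 * 14
Perimeter = 112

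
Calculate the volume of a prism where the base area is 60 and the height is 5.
Volume = base area * height
Volume = 60 * 5
Volume = 300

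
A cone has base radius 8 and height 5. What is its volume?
Volume = (1/3) * pi * r² * h
Volume = (1/3) * pi * 8² * 5
Volume = (1/3) * pi * 64 * 5
Volume = (1/3) * pi * 320
Volume = 335.10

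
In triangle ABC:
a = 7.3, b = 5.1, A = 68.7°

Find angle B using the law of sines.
sin(B)/b = sin(A)/a
sin(B) = b·sin(A)/a = 5.1·sin(68.7°)/7.3 = 0.650908
B = arcsin(0.650908) = 40.61°  (b ≤ a, so B ≤ A and the acute solution is unique)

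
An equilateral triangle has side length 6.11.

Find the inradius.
For an equilateral triangle, r = s/(2√3) where s is the side.
r = 6.11/(2√3) = 6.11/3.464102 = 1.764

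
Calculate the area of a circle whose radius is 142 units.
Area = pi * r²
Area = pi * 142²
Area = pi * 20164
Area = 63347.07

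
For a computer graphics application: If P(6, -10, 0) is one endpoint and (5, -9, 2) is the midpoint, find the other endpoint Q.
Q = (2×5 - 6, 2×(-9) - (-10), 2×2 - 0) = (4, -8, 4)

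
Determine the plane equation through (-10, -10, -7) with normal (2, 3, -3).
d = n·P = (2)(-10) + (3)(-10) + (-3)(-7) = -29
Plane: 2x + 3y - 3z = -29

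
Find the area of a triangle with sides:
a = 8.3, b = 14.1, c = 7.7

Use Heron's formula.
s = (a+b+c)/2 = (8.3+14.1+7.7)/2 = 15.05
A = √(s(s-a)(s-b)(s-c)) = √(15.05·6.75·0.95·7.35)
A = √709.335 = 26.63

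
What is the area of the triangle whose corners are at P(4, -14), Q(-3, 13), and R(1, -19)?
Using the coordinate formula: Area = (1/2)|x₁(y₂-y₃) + x₂(y₃-y₁) + x₃(y₁-y₂)|
Area = (1/2)|4(13-(-19)) + (-3)((-19)-(-14)) + 1((-14)-13)|
Area = (1/2)|4*32 + (-3)*(-5) + 1*(-27)|
Area = (1/2)|128 + 15 + (-27)|
Area = (1/2)*116 = 58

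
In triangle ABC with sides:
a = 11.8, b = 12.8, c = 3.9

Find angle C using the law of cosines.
cos(C) = (a² + b² - c²)/(2ab)
cos(C) = (11.8² + 12.8² - 3.9²)/(2·11.8·12.8) = 287.87/302.08 = 0.952959
C = arccos(0.952959) = 17.64°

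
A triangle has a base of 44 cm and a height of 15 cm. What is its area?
Area = (1/2) * base * height
Area = (1/2) * 44 * 15
Area = 330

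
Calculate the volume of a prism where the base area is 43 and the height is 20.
Volume = base area * height
Volume = 43 * 20
Volume = 860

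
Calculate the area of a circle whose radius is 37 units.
Area = pi * r²
Area = pi * 37²
Area = pi * 1369
Area = 4300.84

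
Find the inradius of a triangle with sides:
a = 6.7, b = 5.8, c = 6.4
s = (a+b+c)/2 = (6.7+5.8+6.4)/2 = 9.45
Area = √(s(s-a)(s-b)(s-c)) = √(9.45·2.75·3.65·3.05) = 17.009
r = Area/s = 17.009/9.45 = 1.8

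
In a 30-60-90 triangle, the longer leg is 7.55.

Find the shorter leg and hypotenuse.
In a 30-60-90 triangle, sides are in ratio 1 : √3 : 2.
Long leg = short leg·√3  →  short leg = 7.55/√3 = 4.359
Hypotenuse = 2·(short leg) = 2·7.55/√3 = 8.718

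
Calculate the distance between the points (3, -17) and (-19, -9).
Using the distance formula: d = sqrt((x₂-x₁)² + (y₂-y₁)²)
dx = (-19) - 3 = -22
dy = (-9) - (-17) = 8
d = sqrt((-22)² + 8²) = sqrt(484 + 64) = sqrt(548) = 23.41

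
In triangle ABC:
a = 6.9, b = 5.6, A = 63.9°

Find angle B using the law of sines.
sin(B)/b = sin(A)/a
sin(B) = b·sin(A)/a = 5.6·sin(63.9°)/6.9 = 0.728834
B = arcsin(0.728834) = 46.79°  (b ≤ a, so B ≤ A and the acute solution is unique)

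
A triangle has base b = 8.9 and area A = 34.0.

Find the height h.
A = ½bh  →  h = 2A/b
h = 2·34.0/8.9 = 7.64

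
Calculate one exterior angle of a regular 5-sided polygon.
Exterior angle of a regular n-gon = 360/n
Exterior angle = 360/5
Exterior angle = 72 degrees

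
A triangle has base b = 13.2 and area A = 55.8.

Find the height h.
A = ½bh  →  h = 2A/b
h = 2·55.8/13.2 = 8.455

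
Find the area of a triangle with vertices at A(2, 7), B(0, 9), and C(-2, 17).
Using the coordinate formula: Area = (1/2)|x₁(y₂-y₃) + x₂(y₃-y₁) + x₃(y₁-y₂)|
Area = (1/2)|2(9-17) + 0(17-7) + (-2)(7-9)|
Area = (1/2)|2*(-8) + 0*10 + (-2)*(-2)|
Area = (1/2)|(-16) + 0 + 4|
Area = (1/2)*12 = 6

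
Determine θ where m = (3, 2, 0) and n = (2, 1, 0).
m·n = 8, |m|² = 13, |n|² = 5
cos θ = 8/√65 ≈ 0.9923
θ ≈ 7.125°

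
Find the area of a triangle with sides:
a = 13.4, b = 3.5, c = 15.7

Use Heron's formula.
s = (a+b+c)/2 = (13.4+3.5+15.7)/2 = 16.3
A = √(s(s-a)(s-b)(s-c)) = √(16.3·2.9·12.8·0.6)
A = √363.034 = 19.05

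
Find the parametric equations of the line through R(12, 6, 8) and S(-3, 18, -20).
Direction vector d = S - R = (-15, 12, -28)
x = 12 - 15t, y = 6 + 12t, z = 8 - 28t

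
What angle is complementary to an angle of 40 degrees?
Complementary angles sum to 90 degrees.
Other angle = 90 - 40
Other angle = 50 degrees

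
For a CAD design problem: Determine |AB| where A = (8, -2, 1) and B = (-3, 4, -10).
d = √[(-11)² + (6)² + (-11)²] = √278 = 16.67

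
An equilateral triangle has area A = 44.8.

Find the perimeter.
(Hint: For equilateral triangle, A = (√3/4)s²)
A = (√3/4)s²  →  s² = 4A/√3 = 4·44.8/√3 = 103.461
s = 10.1716
Perimeter = 3s = 30.51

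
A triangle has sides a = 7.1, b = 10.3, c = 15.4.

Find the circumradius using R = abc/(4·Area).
s = (a+b+c)/2 = 16.4
Area = √(s(s-a)(s-b)(s-c)) = √(16.4·9.3·6.1·1) = 30.502
R = abc/(4·Area) = (7.1·10.3·15.4)/(4·30.502) = 1126.202/122.008 = 9.231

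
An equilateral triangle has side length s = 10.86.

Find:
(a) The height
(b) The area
(a) Height h = s·√3/2 = 10.86·√3/2 = 9.405
(b) Area = (√3/4)·s² = (√3/4)·10.86² = (√3/4)·117.94 = 51.07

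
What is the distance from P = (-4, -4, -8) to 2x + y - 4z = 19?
d = |2(-4) + 1(-4) + (-4)(-8) - (19)| / √(2² + 1² + (-4)²) = 1/√21 = 0.2182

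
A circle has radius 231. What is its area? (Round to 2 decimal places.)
Area = pi * r²
Area = pi * 231²
Area = pi * 53361
Area = 167638.53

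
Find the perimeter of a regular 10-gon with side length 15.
Perimeter = number of sides * side length
Perimeter = 10 * 15
Perimeter = 150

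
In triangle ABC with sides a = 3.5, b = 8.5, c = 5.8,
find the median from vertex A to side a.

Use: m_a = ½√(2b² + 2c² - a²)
m_a = ½√(2·8.5² + 2·5.8² - 3.5²)
m_a = ½√(144.5 + 67.28 - 12.25) = ½√199.53 = 7.063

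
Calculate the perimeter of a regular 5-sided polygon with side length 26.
Perimeter = number of sides * side length
Perimeter = 5 * 26
Perimeter = 130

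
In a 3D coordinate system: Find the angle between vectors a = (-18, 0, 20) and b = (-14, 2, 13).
a·b = 512, |a|² = 724, |b|² = 369
cos θ = 512/√267156 ≈ 0.9906
θ ≈ 7.873°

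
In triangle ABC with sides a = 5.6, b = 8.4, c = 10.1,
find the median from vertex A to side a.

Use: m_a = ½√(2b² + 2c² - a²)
m_a = ½√(2·8.4² + 2·10.1² - 5.6²)
m_a = ½√(141.12 + 204.02 - 31.36) = ½√313.78 = 8.857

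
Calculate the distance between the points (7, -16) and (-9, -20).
Using the distance formula: d = sqrt((x₂-x₁)² + (y₂-y₁)²)
dx = (-9) - 7 = -16
dy = (-20) - (-16) = -4
d = sqrt((-16)² + (-4)²) = sqrt(256 + 16) = sqrt(272) = 16.49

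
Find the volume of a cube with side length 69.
Volume = s³
Volume = 69³
Volume = 328509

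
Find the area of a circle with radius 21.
Area = pi * r²
Area = pi * 21²
Area = pi * 441
Area = 1385.44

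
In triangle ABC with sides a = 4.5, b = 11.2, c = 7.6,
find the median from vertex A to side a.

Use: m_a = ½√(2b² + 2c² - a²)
m_a = ½√(2·11.2² + 2·7.6² - 4.5²)
m_a = ½√(250.88 + 115.52 - 20.25) = ½√346.15 = 9.303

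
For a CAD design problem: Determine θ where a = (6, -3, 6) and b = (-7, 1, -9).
a·b = -99, |a|² = 81, |b|² = 131
cos θ = -99/√10611 ≈ -0.9611
θ ≈ 164.0°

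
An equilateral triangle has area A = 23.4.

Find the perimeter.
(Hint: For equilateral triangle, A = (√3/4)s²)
A = (√3/4)s²  →  s² = 4A/√3 = 4·23.4/√3 = 54.04
s = 7.35119
Perimeter = 3s = 22.05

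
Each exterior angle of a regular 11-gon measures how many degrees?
Exterior angle of a regular n-gon = 360/n
Exterior angle = 360/11
Exterior angle = 32.73 degrees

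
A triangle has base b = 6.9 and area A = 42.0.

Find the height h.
A = ½bh  →  h = 2A/b
h = 2·42.0/6.9 = 12.17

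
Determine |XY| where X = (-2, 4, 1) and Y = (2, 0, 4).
d = √[(4)² + (-4)² + (3)²] = √41 = 6.403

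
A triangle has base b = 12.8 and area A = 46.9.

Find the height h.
A = ½bh  →  h = 2A/b
h = 2·46.9/12.8 = 7.328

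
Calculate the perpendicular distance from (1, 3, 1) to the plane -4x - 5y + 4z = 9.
d = |(-4)(1) + (-5)(3) + 4(1) - (9)| / √((-4)² + (-5)² + 4²) = 24/√57 = 3.179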